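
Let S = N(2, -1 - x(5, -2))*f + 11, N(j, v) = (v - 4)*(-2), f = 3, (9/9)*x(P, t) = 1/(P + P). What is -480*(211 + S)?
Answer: -121248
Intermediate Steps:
x(P, t) = 1/(2*P) (x(P, t) = 1/(P + P) = 1/(2*P))
N(j, v) = 8 - 2*v (N(j, v) = (-4 + v)*(-2) = 8 - 2*v)
S = 208/5 (S = (8 - 2*(-1 - 1/(2*5)))*3 + 11 = (8 - 2*(-1 - 1*⅒))*3 + 11 = (8 - 2*(-1 - ⅒))*3 + 11 = (8 - 2*(-11/10))*3 + 11 = (8 + 11/5)*3 + 11 = (51/5)*3 + 11 = 153/5 + 11 = 208/5 ≈ 41.600)
-480*(211 + S) = -480*(211 + 208/5) = -480*1263/5 = -121248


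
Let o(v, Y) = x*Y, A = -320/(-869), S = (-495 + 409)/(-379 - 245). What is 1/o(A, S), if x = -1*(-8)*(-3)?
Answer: -13/43 ≈ -0.30233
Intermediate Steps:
x = -24 (x = 8*(-3) = -24)
S = 43/312 (S = -86/(-624) = -86*(-1/624) = 43/312 ≈ 0.13782)
A = 320/869 (A = -320*(-1/869) = 320/869 ≈ 0.36824)
o(v, Y) = -24*Y
1/o(A, S) = 1/(-24*43/312) = 1/(-43/13) = -13/43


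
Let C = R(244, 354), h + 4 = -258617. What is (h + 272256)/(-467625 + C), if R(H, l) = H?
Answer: -13635/467381 ≈ -0.029173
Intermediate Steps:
h = -258621 (h = -4 - 258617 = -258621)
C = 244
(h + 272256)/(-467625 + C) = (-258621 + 272256)/(-467625 + 244) = 13635/(-467381) = 13635*(-1/467381) = -13635/467381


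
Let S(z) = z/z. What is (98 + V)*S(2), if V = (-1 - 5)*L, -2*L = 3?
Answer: 107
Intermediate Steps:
L = -3/2 (L = -½*3 = -3/2 ≈ -1.5000)
S(z) = 1
V = 9 (V = (-1 - 5)*(-3/2) = -6*(-3/2) = 9)
(98 + V)*S(2) = (98 + 9)*1 = 107*1 = 107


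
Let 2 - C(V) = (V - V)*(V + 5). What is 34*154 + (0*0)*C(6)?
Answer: 5236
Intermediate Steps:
C(V) = 2 (C(V) = 2 - (V - V)*(V + 5) = 2 - 0*(5 + V) = 2 - 1*0 = 2 + 0 = 2)
34*154 + (0*0)*C(6) = 34*154 + (0*0)*2 = 5236 + 0*2 = 5236 + 0 = 5236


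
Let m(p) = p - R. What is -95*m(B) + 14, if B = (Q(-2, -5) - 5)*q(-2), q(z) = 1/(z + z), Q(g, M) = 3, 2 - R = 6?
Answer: -827/2 ≈ -413.50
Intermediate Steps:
R = -4 (R = 2 - 1*6 = 2 - 6 = -4)
q(z) = 1/(2*z)
B = 1/2 (B = (3 - 5)*((1/2)/(-2)) = -(-1)/2 = -2*(-1/4) = 1/2 ≈ 0.50000)
m(p) = 4 + p (m(p) = p - 1*(-4) = p + 4 = 4 + p)
-95*m(B) + 14 = -95*(4 + 1/2) + 14 = -95*9/2 + 14 = -855/2 + 14 = -827/2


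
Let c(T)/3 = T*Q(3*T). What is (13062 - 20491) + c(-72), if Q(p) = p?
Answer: 39227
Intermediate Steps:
c(T) = 9*T**2 (c(T) = 3*(T*(3*T)) = 3*(3*T**2) = 9*T**2)
(13062 - 20491) + c(-72) = (13062 - 20491) + 9*(-72)**2 = -7429 + 9*5184 = -7429 + 46656 = 39227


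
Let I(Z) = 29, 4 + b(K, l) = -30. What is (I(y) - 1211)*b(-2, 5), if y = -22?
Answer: 40188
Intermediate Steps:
b(K, l) = -34 (b(K, l) = -4 - 30 = -34)
(I(y) - 1211)*b(-2, 5) = (29 - 1211)*(-34) = -1182*(-34) = 40188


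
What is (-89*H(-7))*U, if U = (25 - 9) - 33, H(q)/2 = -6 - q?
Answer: 3026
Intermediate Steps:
H(q) = -12 - 2*q (H(q) = 2*(-6 - q) = -12 - 2*q)
U = -17 (U = 16 - 33 = -17)
(-89*H(-7))*U = -89*(-12 - 2*(-7))*(-17) = -89*(-12 + 14)*(-17) = -89*2*(-17) = -178*(-17) = 3026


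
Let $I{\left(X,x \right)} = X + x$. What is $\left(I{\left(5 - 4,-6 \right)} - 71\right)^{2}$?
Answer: $5776$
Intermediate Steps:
$\left(I{\left(5 - 4,-6 \right)} - 71\right)^{2} = \left(\left(\left(5 - 4\right) - 6\right) - 71\right)^{2} = \left(\left(1 - 6\right) - 71\right)^{2} = \left(-5 - 71\right)^{2} = \left(-76\right)^{2} = 5776$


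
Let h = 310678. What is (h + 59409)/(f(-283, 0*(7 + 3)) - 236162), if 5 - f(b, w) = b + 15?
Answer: -370087/235889 ≈ -1.5689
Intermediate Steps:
f(b, w) = -10 - b (f(b, w) = 5 - (b + 15) = 5 - (15 + b) = 5 + (-15 - b) = -10 - b)
(h + 59409)/(f(-283, 0*(7 + 3)) - 236162) = (310678 + 59409)/((-10 - 1*(-283)) - 236162) = 370087/((-10 + 283) - 236162) = 370087/(273 - 236162) = 370087/(-235889) = 370087*(-1/235889) = -370087/235889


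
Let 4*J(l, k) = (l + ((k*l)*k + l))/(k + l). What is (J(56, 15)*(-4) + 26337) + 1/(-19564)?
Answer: 36334554189/1389044 ≈ 26158.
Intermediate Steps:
J(l, k) = (2*l + l*k**2)/(4*(k + l)) (J(l, k) = ((l + ((k*l)*k + l))/(k + l))/4 = ((l + (l*k**2 + l))/(k + l))/4 = ((l + (l + l*k**2))/(k + l))/4 = ((2*l + l*k**2)/(k + l))/4 = (2*l + l*k**2)/(4*(k + l)))
(J(56, 15)*(-4) + 26337) + 1/(-19564) = (((1/4)*56*(2 + 15**2)/(15 + 56))*(-4) + 26337) + 1/(-19564) = (((1/4)*56*(2 + 225)/71)*(-4) + 26337) - 1/19564 = (((1/4)*56*(1/71)*227)*(-4) + 26337) - 1/19564 = ((3178/71)*(-4) + 26337) - 1/19564 = (-12712/71 + 26337) - 1/19564 = 1857215/71 - 1/19564 = 36334554189/1389044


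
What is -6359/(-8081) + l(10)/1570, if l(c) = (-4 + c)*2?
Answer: 5040301/6343585 ≈ 0.79455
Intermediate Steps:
l(c) = -8 + 2*c
-6359/(-8081) + l(10)/1570 = -6359/(-8081) + (-8 + 2*10)/1570 = -6359*(-1/8081) + (-8 + 20)*(1/1570) = 6359/8081 + 12*(1/1570) = 6359/8081 + 6/785 = 5040301/6343585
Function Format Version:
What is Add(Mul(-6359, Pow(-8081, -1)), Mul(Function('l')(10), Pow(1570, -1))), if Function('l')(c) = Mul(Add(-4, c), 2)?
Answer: Rational(5040301, 6343585) ≈ 0.79455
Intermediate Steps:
Function('l')(c) = Add(-8, Mul(2, c))
Add(Mul(-6359, Pow(-8081, -1)), Mul(Function('l')(10), Pow(1570, -1))) = Add(Mul(-6359, Pow(-8081, -1)), Mul(Add(-8, Mul(2, 10)), Pow(1570, -1))) = Add(Mul(-6359, Rational(-1, 8081)), Mul(Add(-8, 20), Rational(1, 1570))) = Add(Rational(6359, 8081), Mul(12, Rational(1, 1570))) = Add(Rational(6359, 8081), Rational(6, 785)) = Rational(5040301, 6343585)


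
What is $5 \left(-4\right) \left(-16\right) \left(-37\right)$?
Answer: $-11840$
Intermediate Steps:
$5 \left(-4\right) \left(-16\right) \left(-37\right) = \left(-20\right) \left(-16\right) \left(-37\right) = 320 \left(-37\right) = -11840$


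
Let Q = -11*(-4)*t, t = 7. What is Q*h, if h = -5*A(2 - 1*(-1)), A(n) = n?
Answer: -4620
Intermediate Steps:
Q = 308 (Q = -11*(-4)*7 = -(-44)*7 = -1*(-308) = 308)
h = -15 (h = -5*(2 - 1*(-1)) = -5*(2 + 1) = -5*3 = -15)
Q*h = 308*(-15) = -4620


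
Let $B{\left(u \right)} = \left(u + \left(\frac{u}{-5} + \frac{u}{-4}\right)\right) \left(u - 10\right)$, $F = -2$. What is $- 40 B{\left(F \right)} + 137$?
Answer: $-391$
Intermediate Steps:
$B{\left(u \right)} = \frac{11 u \left(-10 + u\right)}{20}$ ($B{\left(u \right)} = \left(u + \left(u \left(- \frac{1}{5}\right) + u \left(- \frac{1}{4}\right)\right)\right) \left(-10 + u\right) = \left(u - \frac{9 u}{20}\right) \left(-10 + u\right) = \frac{11 u}{20} \left(-10 + u\right) = \frac{11 u \left(-10 + u\right)}{20}$)
$- 40 B{\left(F \right)} + 137 = - 40 \cdot \frac{11}{20} \left(-2\right) \left(-10 - 2\right) + 137 = - 40 \cdot \frac{11}{20} \left(-2\right) \left(-12\right) + 137 = \left(-40\right) \frac{66}{5} + 137 = -528 + 137 = -391$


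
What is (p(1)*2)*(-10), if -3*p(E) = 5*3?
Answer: 100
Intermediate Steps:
p(E) = -5 (p(E) = -5*3/3 = -⅓*15 = -5)
(p(1)*2)*(-10) = -5*2*(-10) = -10*(-10) = 100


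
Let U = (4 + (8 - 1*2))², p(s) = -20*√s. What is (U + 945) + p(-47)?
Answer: 1045 - 20*I*√47 ≈ 1045.0 - 137.11*I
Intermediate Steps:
U = 100 (U = (4 + (8 - 2))² = (4 + 6)² = 10² = 100)
(U + 945) + p(-47) = (100 + 945) - 20*I*√47 = 1045 - 20*I*√47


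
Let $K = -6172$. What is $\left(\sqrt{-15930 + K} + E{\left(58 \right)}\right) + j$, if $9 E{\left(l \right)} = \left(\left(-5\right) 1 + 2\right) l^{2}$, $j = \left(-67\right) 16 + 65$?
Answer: $- \frac{6385}{3} + i \sqrt{22102} \approx -2128.3 + 148.67 i$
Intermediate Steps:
$j = -1007$ ($j = -1072 + 65 = -1007$)
$E{\left(l \right)} = - \frac{l^{2}}{3}$ ($E{\left(l \right)} = \frac{\left(\left(-5\right) 1 + 2\right) l^{2}}{9} = \frac{\left(-5 + 2\right) l^{2}}{9} = \frac{\left(-3\right) l^{2}}{9} = - \frac{l^{2}}{3}$)
$\left(\sqrt{-15930 + K} + E{\left(58 \right)}\right) + j = \left(\sqrt{-15930 - 6172} - \frac{58^{2}}{3}\right) - 1007 = \left(\sqrt{-22102} - \frac{3364}{3}\right) - 1007 = \left(i \sqrt{22102} - \frac{3364}{3}\right) - 1007 = \left(- \frac{3364}{3} + i \sqrt{22102}\right) - 1007 = - \frac{6385}{3} + i \sqrt{22102}$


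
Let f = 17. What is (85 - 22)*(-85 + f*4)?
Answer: -1071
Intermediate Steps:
(85 - 22)*(-85 + f*4) = (85 - 22)*(-85 + 17*4) = 63*(-85 + 68) = 63*(-17) = -1071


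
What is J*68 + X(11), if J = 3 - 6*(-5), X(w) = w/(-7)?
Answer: 15697/7 ≈ 2242.4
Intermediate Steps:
X(w) = -w/7 (X(w) = w*(-1/7) = -w/7)
J = 33 (J = 3 + 30 = 33)
J*68 + X(11) = 33*68 - 1/7*11 = 2244 - 11/7 = 15697/7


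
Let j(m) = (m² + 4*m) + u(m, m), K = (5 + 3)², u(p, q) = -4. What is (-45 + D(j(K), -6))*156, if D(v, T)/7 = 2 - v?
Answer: -4752852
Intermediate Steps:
K = 64 (K = 8² = 64)
j(m) = -4 + m² + 4*m (j(m) = (m² + 4*m) - 4 = -4 + m² + 4*m)
D(v, T) = 14 - 7*v (D(v, T) = 7*(2 - v) = 14 - 7*v)
(-45 + D(j(K), -6))*156 = (-45 + (14 - 7*(-4 + 64² + 4*64)))*156 = (-45 + (14 - 7*(-4 + 4096 + 256)))*156 = (-45 + (14 - 7*4348))*156 = (-45 + (14 - 30436))*156 = (-45 - 30422)*156 = -30467*156 = -4752852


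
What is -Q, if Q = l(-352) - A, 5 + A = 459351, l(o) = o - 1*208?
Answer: 459906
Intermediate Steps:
l(o) = -208 + o (l(o) = o - 208 = -208 + o)
A = 459346 (A = -5 + 459351 = 459346)
Q = -459906 (Q = (-208 - 352) - 1*459346 = -560 - 459346 = -459906)
-Q = -1*(-459906) = 459906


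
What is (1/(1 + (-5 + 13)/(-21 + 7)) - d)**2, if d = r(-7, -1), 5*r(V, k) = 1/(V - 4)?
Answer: 150544/27225 ≈ 5.5296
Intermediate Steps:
r(V, k) = 1/(5*(-4 + V)) (r(V, k) = 1/(5*(V - 4)) = 1/(5*(-4 + V)))
d = -1/55 (d = 1/(5*(-4 - 7)) = (1/5)/(-11) = (1/5)*(-1/11) = -1/55 ≈ -0.018182)
(1/(1 + (-5 + 13)/(-21 + 7)) - d)**2 = (1/(1 + (-5 + 13)/(-21 + 7)) - 1*(-1/55))**2 = (1/(1 + 8/(-14)) + 1/55)**2 = (1/(1 + 8*(-1/14)) + 1/55)**2 = (1/(1 - 4/7) + 1/55)**2 = (1/(3/7) + 1/55)**2 = (7/3 + 1/55)**2 = (388/165)**2 = 150544/27225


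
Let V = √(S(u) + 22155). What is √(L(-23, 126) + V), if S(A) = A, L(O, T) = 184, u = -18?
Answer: √(184 + √22137) ≈ 18.242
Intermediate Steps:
V = √22137 (V = √(-18 + 22155) = √22137 ≈ 148.79)
√(L(-23, 126) + V) = √(184 + √22137)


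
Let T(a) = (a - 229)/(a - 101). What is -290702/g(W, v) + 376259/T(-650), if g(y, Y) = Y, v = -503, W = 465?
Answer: 142388493085/442137 ≈ 3.2205e+5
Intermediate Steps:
T(a) = (-229 + a)/(-101 + a)
-290702/g(W, v) + 376259/T(-650) = -290702/(-503) + 376259/(((-229 - 650)/(-101 - 650))) = -290702*(-1/503) + 376259/((-879/(-751))) = 290702/503 + 376259/((-1/751*(-879))) = 290702/503 + 376259/(879/751) = 290702/503 + 376259*(751/879) = 290702/503 + 282570509/879 = 142388493085/442137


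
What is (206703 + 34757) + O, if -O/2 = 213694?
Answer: -185928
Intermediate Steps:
O = -427388 (O = -2*213694 = -427388)
(206703 + 34757) + O = (206703 + 34757) - 427388 = 241460 - 427388 = -185928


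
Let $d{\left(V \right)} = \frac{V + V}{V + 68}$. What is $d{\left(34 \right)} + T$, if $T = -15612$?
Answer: $- \frac{46834}{3} \approx -15611.0$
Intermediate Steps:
$d{\left(V \right)} = \frac{2 V}{68 + V}$
$d{\left(34 \right)} + T = 2 \cdot 34 \frac{1}{68 + 34} - 15612 = 2 \cdot 34 \cdot \frac{1}{102} - 15612 = \frac{2}{3} - 15612 = - \frac{46834}{3}$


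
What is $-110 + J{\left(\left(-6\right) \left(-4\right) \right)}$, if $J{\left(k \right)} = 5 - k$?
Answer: $-129$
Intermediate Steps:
$-110 + J{\left(\left(-6\right) \left(-4\right) \right)} = -110 + \left(5 - \left(-6\right) \left(-4\right)\right) = -110 + \left(5 - 24\right) = -110 - 19 = -129$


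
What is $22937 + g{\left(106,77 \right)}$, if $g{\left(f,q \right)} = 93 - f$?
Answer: $22924$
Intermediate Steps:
$22937 + g{\left(106,77 \right)} = 22937 + \left(93 - 106\right) = 22937 - 13 = 22924$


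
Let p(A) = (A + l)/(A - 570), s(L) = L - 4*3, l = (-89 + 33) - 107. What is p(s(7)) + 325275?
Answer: 187033293/575 ≈ 3.2528e+5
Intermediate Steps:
l = -163 (l = -56 - 107 = -163)
s(L) = -12 + L (s(L) = L - 12 = -12 + L)
p(A) = (-163 + A)/(-570 + A) (p(A) = (A - 163)/(A - 570) = (-163 + A)/(-570 + A))
p(s(7)) + 325275 = (-163 + (-12 + 7))/(-570 + (-12 + 7)) + 325275 = (-163 - 5)/(-570 - 5) + 325275 = -168/(-575) + 325275 = -1/575*(-168) + 325275 = 168/575 + 325275 = 187033293/575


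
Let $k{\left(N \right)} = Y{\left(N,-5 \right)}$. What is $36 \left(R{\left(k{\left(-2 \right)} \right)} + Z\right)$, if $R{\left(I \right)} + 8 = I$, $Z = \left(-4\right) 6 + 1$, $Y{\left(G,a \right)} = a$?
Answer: $-1296$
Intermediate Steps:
$Z = -23$ ($Z = -24 + 1 = -23$)
$k{\left(N \right)} = -5$
$R{\left(I \right)} = -8 + I$
$36 \left(R{\left(k{\left(-2 \right)} \right)} + Z\right) = 36 \left(\left(-8 - 5\right) - 23\right) = 36 \left(-13 - 23\right) = 36 \left(-36\right) = -1296$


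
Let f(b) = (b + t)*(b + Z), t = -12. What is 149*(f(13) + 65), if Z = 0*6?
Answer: 11622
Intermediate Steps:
Z = 0
f(b) = b*(-12 + b) (f(b) = (b - 12)*(b + 0) = (-12 + b)*b = b*(-12 + b))
149*(f(13) + 65) = 149*(13*(-12 + 13) + 65) = 149*(13*1 + 65) = 149*(13 + 65) = 149*78 = 11622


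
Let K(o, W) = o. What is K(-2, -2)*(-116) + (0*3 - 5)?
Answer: 227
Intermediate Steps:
K(-2, -2)*(-116) + (0*3 - 5) = -2*(-116) + (0*3 - 5) = 232 + (0 - 5) = 232 - 5 = 227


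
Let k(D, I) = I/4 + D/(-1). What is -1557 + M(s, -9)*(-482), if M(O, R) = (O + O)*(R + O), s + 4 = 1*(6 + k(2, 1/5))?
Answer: -112561/100 ≈ -1125.6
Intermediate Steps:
k(D, I) = -D + I/4 (k(D, I) = I*(1/4) + D*(-1) = I/4 - D = -D + I/4)
s = 1/20 (s = -4 + 1*(6 + (-1*2 + (1/4)/5)) = -4 + 1*(6 + (-2 + (1/4)*(1/5))) = -4 + 1*(6 + (-2 + 1/20)) = -4 + 1*(6 - 39/20) = -4 + 1*(81/20) = -4 + 81/20 = 1/20 ≈ 0.050000)
M(O, R) = 2*O*(O + R) (M(O, R) = (2*O)*(O + R) = 2*O*(O + R))
-1557 + M(s, -9)*(-482) = -1557 + (2*(1/20)*(1/20 - 9))*(-482) = -1557 + (2*(1/20)*(-179/20))*(-482) = -1557 - 179/200*(-482) = -1557 + 43139/100 = -112561/100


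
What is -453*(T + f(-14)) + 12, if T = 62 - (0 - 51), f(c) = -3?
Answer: -49818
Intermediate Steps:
T = 113 (T = 62 - 1*(-51) = 62 + 51 = 113)
-453*(T + f(-14)) + 12 = -453*(113 - 3) + 12 = -453*110 + 12 = -49830 + 12 = -49818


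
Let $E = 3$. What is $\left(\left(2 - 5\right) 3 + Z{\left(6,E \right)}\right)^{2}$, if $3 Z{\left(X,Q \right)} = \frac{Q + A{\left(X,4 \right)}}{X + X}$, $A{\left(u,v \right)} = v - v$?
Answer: $\frac{11449}{144} \approx 79.507$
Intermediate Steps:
$A{\left(u,v \right)} = 0$
$Z{\left(X,Q \right)} = \frac{Q}{6 X}$ ($Z{\left(X,Q \right)} = \frac{\left(Q + 0\right) \frac{1}{X + X}}{3} = \frac{Q \frac{1}{2 X}}{3} = \frac{\frac{1}{2} Q \frac{1}{X}}{3} = \frac{Q}{6 X}$)
$\left(\left(2 - 5\right) 3 + Z{\left(6,E \right)}\right)^{2} = \left(\left(2 - 5\right) 3 + \frac{1}{6} \cdot 3 \cdot \frac{1}{6}\right)^{2} = \left(\left(-3\right) 3 + \frac{1}{12}\right)^{2} = \left(-9 + \frac{1}{12}\right)^{2} = \left(- \frac{107}{12}\right)^{2} = \frac{11449}{144}$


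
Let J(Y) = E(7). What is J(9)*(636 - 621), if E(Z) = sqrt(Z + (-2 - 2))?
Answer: 15*sqrt(3) ≈ 25.981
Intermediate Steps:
E(Z) = sqrt(-4 + Z) (E(Z) = sqrt(Z - 4) = sqrt(-4 + Z))
J(Y) = sqrt(3) (J(Y) = sqrt(-4 + 7) = sqrt(3))
J(9)*(636 - 621) = sqrt(3)*(636 - 621) = sqrt(3)*15 = 15*sqrt(3)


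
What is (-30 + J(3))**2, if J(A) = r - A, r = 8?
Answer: 625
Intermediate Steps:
J(A) = 8 - A
(-30 + J(3))**2 = (-30 + (8 - 1*3))**2 = (-30 + (8 - 3))**2 = (-30 + 5)**2 = (-25)**2 = 625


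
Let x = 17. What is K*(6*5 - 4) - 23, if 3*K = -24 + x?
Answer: -251/3 ≈ -83.667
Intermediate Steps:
K = -7/3 (K = (-24 + 17)/3 = (⅓)*(-7) = -7/3 ≈ -2.3333)
K*(6*5 - 4) - 23 = -7*(6*5 - 4)/3 - 23 = -7*(30 - 4)/3 - 23 = -7/3*26 - 23 = -182/3 - 23 = -251/3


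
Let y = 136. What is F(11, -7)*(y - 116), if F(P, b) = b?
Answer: -140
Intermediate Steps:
F(11, -7)*(y - 116) = -7*(136 - 116) = -7*20 = -140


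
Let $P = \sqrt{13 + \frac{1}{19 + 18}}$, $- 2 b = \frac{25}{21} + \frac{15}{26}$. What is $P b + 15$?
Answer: $15 - \frac{965 \sqrt{17834}}{40404} \approx 11.81$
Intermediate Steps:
$b = - \frac{965}{1092}$ ($b = - \frac{\frac{25}{21} + \frac{15}{26}}{2} = \left(- \frac{1}{2}\right) \frac{965}{546} = - \frac{965}{1092} \approx -0.8837$)
$P = \frac{\sqrt{17834}}{37}$ ($P = \sqrt{13 + \frac{1}{37}} = \sqrt{\frac{482}{37}} = \frac{\sqrt{17834}}{37} \approx 3.6093$)
$P b + 15 = \frac{\sqrt{17834}}{37} \left(- \frac{965}{1092}\right) + 15 = - \frac{965 \sqrt{17834}}{40404} + 15 = 15 - \frac{965 \sqrt{17834}}{40404}$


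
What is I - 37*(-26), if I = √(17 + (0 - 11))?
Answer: 962 + √6 ≈ 964.45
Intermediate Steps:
I = √6 (I = √(17 - 11) = √6 ≈ 2.4495)
I - 37*(-26) = √6 - 37*(-26) = √6 + 962 = 962 + √6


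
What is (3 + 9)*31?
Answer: 372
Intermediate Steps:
(3 + 9)*31 = 12*31 = 372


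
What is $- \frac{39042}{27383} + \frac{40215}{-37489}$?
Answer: $- \frac{2564852883}{1026561287} \approx -2.4985$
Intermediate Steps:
$- \frac{39042}{27383} + \frac{40215}{-37489} = \left(-39042\right) \frac{1}{27383} + 40215 \left(- \frac{1}{37489}\right) = - \frac{39042}{27383} - \frac{40215}{37489} = - \frac{2564852883}{1026561287}$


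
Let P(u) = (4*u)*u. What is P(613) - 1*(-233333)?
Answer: 1736409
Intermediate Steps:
P(u) = 4*u²
P(613) - 1*(-233333) = 4*613² - 1*(-233333) = 4*375769 + 233333 = 1503076 + 233333 = 1736409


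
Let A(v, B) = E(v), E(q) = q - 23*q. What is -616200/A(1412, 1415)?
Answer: 77025/3883 ≈ 19.836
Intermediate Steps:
E(q) = -22*q
A(v, B) = -22*v
-616200/A(1412, 1415) = -616200/((-22*1412)) = -616200/(-31064) = -616200*(-1/31064) = 77025/3883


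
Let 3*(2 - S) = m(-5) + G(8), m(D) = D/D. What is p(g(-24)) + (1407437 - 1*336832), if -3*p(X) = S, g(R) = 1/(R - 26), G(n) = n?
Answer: 3211816/3 ≈ 1.0706e+6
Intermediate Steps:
m(D) = 1
g(R) = 1/(-26 + R)
S = -1 (S = 2 - (1 + 8)/3 = 2 - 1/3*9 = 2 - 3 = -1)
p(X) = 1/3 (p(X) = -1/3*(-1) = 1/3)
p(g(-24)) + (1407437 - 1*336832) = 1/3 + (1407437 - 1*336832) = 1/3 + (1407437 - 336832) = 1/3 + 1070605 = 3211816/3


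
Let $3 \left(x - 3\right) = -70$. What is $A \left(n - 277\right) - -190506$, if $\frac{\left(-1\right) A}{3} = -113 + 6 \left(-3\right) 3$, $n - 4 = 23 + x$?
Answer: $55069$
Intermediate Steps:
$x = - \frac{61}{3}$ ($x = 3 + \frac{1}{3} \left(-70\right) = 3 - \frac{70}{3} = - \frac{61}{3} \approx -20.333$)
$n = \frac{20}{3}$ ($n = 4 + \left(23 - \frac{61}{3}\right) = 4 + \frac{8}{3} = \frac{20}{3} \approx 6.6667$)
$A = 501$ ($A = - 3 \left(-113 + 6 \left(-3\right) 3\right) = - 3 \left(-113 - 54\right) = \left(-3\right) \left(-167\right) = 501$)
$A \left(n - 277\right) - -190506 = 501 \left(\frac{20}{3} - 277\right) - -190506 = 501 \left(- \frac{811}{3}\right) + 190506 = -135437 + 190506 = 55069$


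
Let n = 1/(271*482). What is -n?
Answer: -1/130622 ≈ -7.6557e-6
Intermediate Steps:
n = 1/130622 ≈ 7.6557e-6
-n = -1*1/130622 = -1/130622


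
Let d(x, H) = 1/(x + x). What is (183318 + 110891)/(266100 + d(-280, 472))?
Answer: 164757040/149015999 ≈ 1.1056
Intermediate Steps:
d(x, H) = 1/(2*x)
(183318 + 110891)/(266100 + d(-280, 472)) = (183318 + 110891)/(266100 + (½)/(-280)) = 294209/(266100 + (½)*(-1/280)) = 294209/(266100 - 1/560) = 294209/(149015999/560) = 294209*(560/149015999) = 164757040/149015999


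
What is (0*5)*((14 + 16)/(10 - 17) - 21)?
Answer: 0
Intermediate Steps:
(0*5)*((14 + 16)/(10 - 17) - 21) = 0*(30/(-7) - 21) = 0*(30*(-⅐) - 21) = 0*(-30/7 - 21) = 0*(-177/7) = 0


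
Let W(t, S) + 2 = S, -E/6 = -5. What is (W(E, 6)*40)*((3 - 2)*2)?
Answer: 320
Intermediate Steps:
E = 30 (E = -6*(-5) = 30)
W(t, S) = -2 + S
(W(E, 6)*40)*((3 - 2)*2) = ((-2 + 6)*40)*((3 - 2)*2) = (4*40)*(1*2) = 160*2 = 320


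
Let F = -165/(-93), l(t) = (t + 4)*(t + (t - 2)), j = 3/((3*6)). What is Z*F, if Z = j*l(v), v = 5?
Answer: 660/31 ≈ 21.290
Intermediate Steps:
j = ⅙ (j = 3/18 = 3*(1/18) = ⅙ ≈ 0.16667)
l(t) = (-2 + 2*t)*(4 + t) (l(t) = (4 + t)*(t + (-2 + t)) = (4 + t)*(-2 + 2*t) = (-2 + 2*t)*(4 + t))
F = 55/31 (F = -165*(-1/93) = 55/31 ≈ 1.7742)
Z = 12 (Z = (-8 + 2*5² + 6*5)/6 = (-8 + 2*25 + 30)/6 = (-8 + 50 + 30)/6 = (⅙)*72 = 12)
Z*F = 12*(55/31) = 660/31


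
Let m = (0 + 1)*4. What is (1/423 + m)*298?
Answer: 504514/423 ≈ 1192.7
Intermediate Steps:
m = 4 (m = 1*4 = 4)
(1/423 + m)*298 = (1/423 + 4)*298 = (1693/423)*298 = 504514/423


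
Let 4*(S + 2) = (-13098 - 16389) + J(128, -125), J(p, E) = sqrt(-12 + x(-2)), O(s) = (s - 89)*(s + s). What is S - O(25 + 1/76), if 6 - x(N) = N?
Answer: -12050827/2888 + I/2 ≈ -4172.7 + 0.5*I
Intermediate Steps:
x(N) = 6 - N
O(s) = 2*s*(-89 + s) (O(s) = (-89 + s)*(2*s) = 2*s*(-89 + s))
J(p, E) = 2*I (J(p, E) = sqrt(-12 + (6 - 1*(-2))) = sqrt(-12 + (6 + 2)) = sqrt(-12 + 8) = sqrt(-4) = 2*I)
S = -29495/4 + I/2 (S = -2 + ((-13098 - 16389) + 2*I)/4 = -2 + (-29487 + 2*I)/4 = -2 + (-29487/4 + I/2) = -29495/4 + I/2 ≈ -7373.8 + 0.5*I)
S - O(25 + 1/76) = (-29495/4 + I/2) - 2*(25 + 1/76)*(-89 + (25 + 1/76)) = (-29495/4 + I/2) - 2*1901*(-89 + 1901/76)/76 = (-29495/4 + I/2) - 2*1901*(-4863)/(76*76) = (-29495/4 + I/2) - 1*(-9244563/2888) = (-29495/4 + I/2) + 9244563/2888 = -12050827/2888 + I/2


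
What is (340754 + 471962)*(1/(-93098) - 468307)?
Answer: -17716576948663146/46549 ≈ -3.8060e+11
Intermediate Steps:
(340754 + 471962)*(1/(-93098) - 468307) = 812716*(-1/93098 - 468307) = 812716*(-43598445087/93098) = -17716576948663146/46549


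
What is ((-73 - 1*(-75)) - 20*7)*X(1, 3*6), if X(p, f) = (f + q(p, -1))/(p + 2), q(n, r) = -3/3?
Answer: -782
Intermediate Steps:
q(n, r) = -1 (q(n, r) = -3*⅓ = -1)
X(p, f) = (-1 + f)/(2 + p) (X(p, f) = (f - 1)/(p + 2) = (-1 + f)/(2 + p))
((-73 - 1*(-75)) - 20*7)*X(1, 3*6) = ((-73 - 1*(-75)) - 20*7)*((-1 + 3*6)/(2 + 1)) = ((-73 + 75) - 140)*((-1 + 18)/3) = (2 - 140)*((⅓)*17) = -138*17/3 = -782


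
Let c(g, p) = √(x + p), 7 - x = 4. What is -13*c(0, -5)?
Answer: -13*I*√2 ≈ -18.385*I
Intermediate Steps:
x = 3 (x = 7 - 1*4 = 7 - 4 = 3)
c(g, p) = √(3 + p)
-13*c(0, -5) = -13*√(3 - 5) = -13*I*√2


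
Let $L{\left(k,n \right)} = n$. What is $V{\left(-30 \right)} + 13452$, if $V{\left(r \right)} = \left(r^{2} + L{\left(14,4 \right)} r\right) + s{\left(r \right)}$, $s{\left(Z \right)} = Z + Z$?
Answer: $14172$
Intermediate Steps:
$s{\left(Z \right)} = 2 Z$
$V{\left(r \right)} = r^{2} + 6 r$ ($V{\left(r \right)} = \left(r^{2} + 4 r\right) + 2 r = r^{2} + 6 r$)
$V{\left(-30 \right)} + 13452 = - 30 \left(6 - 30\right) + 13452 = \left(-30\right) \left(-24\right) + 13452 = 720 + 13452 = 14172$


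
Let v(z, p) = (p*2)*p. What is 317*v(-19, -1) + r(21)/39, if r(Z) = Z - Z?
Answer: 634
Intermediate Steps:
v(z, p) = 2*p² (v(z, p) = (2*p)*p = 2*p²)
r(Z) = 0
317*v(-19, -1) + r(21)/39 = 317*(2*(-1)²) + 0/39 = 317*(2*1) + 0*(1/39) = 317*2 + 0 = 634 + 0 = 634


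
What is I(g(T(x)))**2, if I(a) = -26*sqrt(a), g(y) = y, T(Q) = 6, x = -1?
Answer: 4056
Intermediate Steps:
I(g(T(x)))**2 = (-26*sqrt(6))**2 = 4056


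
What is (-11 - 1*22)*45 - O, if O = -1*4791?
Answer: 3306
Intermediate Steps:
O = -4791
(-11 - 1*22)*45 - O = (-11 - 1*22)*45 - 1*(-4791) = (-11 - 22)*45 + 4791 = -33*45 + 4791 = -1485 + 4791 = 3306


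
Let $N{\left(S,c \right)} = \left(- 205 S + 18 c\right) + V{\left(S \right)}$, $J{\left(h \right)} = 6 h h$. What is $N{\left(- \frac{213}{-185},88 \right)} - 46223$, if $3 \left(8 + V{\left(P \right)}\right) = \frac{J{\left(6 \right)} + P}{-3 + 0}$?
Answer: $- \frac{24923471}{555} \approx -44907.0$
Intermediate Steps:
$J{\left(h \right)} = 6 h^{2}$
$V{\left(P \right)} = -32 - \frac{P}{9}$ ($V{\left(P \right)} = -8 + \frac{\left(6 \cdot 6^{2} + P\right) \frac{1}{-3 + 0}}{3} = -8 + \frac{\left(6 \cdot 36 + P\right) \frac{1}{-3}}{3} = -8 + \frac{\left(216 + P\right) \left(- \frac{1}{3}\right)}{3} = -8 + \frac{-72 - \frac{P}{3}}{3} = -8 - \left(24 + \frac{P}{9}\right) = -32 - \frac{P}{9}$)
$N{\left(S,c \right)} = -32 + 18 c - \frac{1846 S}{9}$ ($N{\left(S,c \right)} = \left(- 205 S + 18 c\right) - \left(32 + \frac{S}{9}\right) = -32 + 18 c - \frac{1846 S}{9}$)
$N{\left(- \frac{213}{-185},88 \right)} - 46223 = \left(-32 + 18 \cdot 88 - \frac{1846 \left(- \frac{213}{-185}\right)}{9}\right) - 46223 = \left(-32 + 1584 - \frac{1846 \left(\left(-213\right) \left(- \frac{1}{185}\right)\right)}{9}\right) - 46223 = \left(-32 + 1584 - \frac{131066}{555}\right) - 46223 = \frac{730294}{555} - 46223 = - \frac{24923471}{555}$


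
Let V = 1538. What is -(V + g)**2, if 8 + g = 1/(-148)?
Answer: -51274620721/21904 ≈ -2.3409e+6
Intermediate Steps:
g = -1185/148 (g = -8 + 1/(-148) = -8 - 1/148 = -1185/148 ≈ -8.0068)
-(V + g)**2 = -(1538 - 1185/148)**2 = -(226439/148)**2 = -1*51274620721/21904 = -51274620721/21904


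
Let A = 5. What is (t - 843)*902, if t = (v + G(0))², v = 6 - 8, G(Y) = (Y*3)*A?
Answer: -756778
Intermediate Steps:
G(Y) = 15*Y (G(Y) = (Y*3)*5 = (3*Y)*5 = 15*Y)
v = -2
t = 4 (t = (-2 + 15*0)² = (-2 + 0)² = (-2)² = 4)
(t - 843)*902 = (4 - 843)*902 = -839*902 = -756778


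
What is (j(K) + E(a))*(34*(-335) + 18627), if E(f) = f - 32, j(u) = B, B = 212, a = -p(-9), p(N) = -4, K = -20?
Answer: 1331608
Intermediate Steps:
a = 4 (a = -1*(-4) = 4)
j(u) = 212
E(f) = -32 + f
(j(K) + E(a))*(34*(-335) + 18627) = (212 + (-32 + 4))*(34*(-335) + 18627) = (212 - 28)*(-11390 + 18627) = 184*7237 = 1331608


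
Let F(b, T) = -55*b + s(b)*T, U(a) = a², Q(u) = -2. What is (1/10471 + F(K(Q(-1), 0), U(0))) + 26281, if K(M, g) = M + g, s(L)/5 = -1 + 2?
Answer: 276340162/10471 ≈ 26391.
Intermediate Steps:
s(L) = 5 (s(L) = 5*(-1 + 2) = 5*1 = 5)
F(b, T) = -55*b + 5*T
(1/10471 + F(K(Q(-1), 0), U(0))) + 26281 = (1/10471 + (-55*(-2 + 0) + 5*0²)) + 26281 = (1/10471 + (-55*(-2) + 5*0)) + 26281 = (1/10471 + (110 + 0)) + 26281 = (1/10471 + 110) + 26281 = 1151811/10471 + 26281 = 276340162/10471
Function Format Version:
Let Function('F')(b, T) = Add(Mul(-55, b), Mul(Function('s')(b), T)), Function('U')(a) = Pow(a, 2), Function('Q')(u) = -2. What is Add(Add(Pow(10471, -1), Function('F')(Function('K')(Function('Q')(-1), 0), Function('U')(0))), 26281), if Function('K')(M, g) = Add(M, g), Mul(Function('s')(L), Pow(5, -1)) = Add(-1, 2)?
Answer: Rational(276340162, 10471) ≈ 26391.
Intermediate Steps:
Function('s')(L) = 5 (Function('s')(L) = Mul(5, Add(-1, 2)) = Mul(5, 1) = 5)
Function('F')(b, T) = Add(Mul(-55, b), Mul(5, T))
Add(Add(Pow(10471, -1), Function('F')(Function('K')(Function('Q')(-1), 0), Function('U')(0))), 26281) = Add(Add(Pow(10471, -1), Add(Mul(-55, Add(-2, 0)), Mul(5, Pow(0, 2)))), 26281) = Add(Add(Rational(1, 10471), Add(Mul(-55, -2), Mul(5, 0))), 26281) = Add(Add(Rational(1, 10471), Add(110, 0)), 26281) = Add(Add(Rational(1, 10471), 110), 26281) = Add(Rational(1151811, 10471), 26281) = Rational(276340162, 10471)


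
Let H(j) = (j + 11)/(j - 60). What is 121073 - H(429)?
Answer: 44675497/369 ≈ 1.2107e+5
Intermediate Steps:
H(j) = (11 + j)/(-60 + j)
121073 - H(429) = 121073 - (11 + 429)/(-60 + 429) = 121073 - 440/369 = 44675497/369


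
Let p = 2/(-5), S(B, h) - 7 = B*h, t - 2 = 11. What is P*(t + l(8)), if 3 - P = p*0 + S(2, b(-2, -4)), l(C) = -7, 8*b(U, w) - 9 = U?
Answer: -69/2 ≈ -34.500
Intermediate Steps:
t = 13 (t = 2 + 11 = 13)
b(U, w) = 9/8 + U/8
S(B, h) = 7 + B*h
p = -⅖ (p = 2*(-⅕) = -⅖ ≈ -0.40000)
P = -23/4 (P = 3 - (-⅖*0 + (7 + 2*(9/8 + (⅛)*(-2)))) = 3 - (0 + (7 + 2*(9/8 - ¼))) = 3 - (0 + (7 + 2*(7/8))) = 3 - (0 + (7 + 7/4)) = 3 - (0 + 35/4) = 3 - 1*35/4 = 3 - 35/4 = -23/4 ≈ -5.7500)
P*(t + l(8)) = -23*(13 - 7)/4 = -23/4*6 = -69/2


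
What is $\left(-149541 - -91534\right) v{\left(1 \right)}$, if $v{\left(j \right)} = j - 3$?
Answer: $116014$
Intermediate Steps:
$v{\left(j \right)} = -3 + j$ ($v{\left(j \right)} = j - 3 = -3 + j$)
$\left(-149541 - -91534\right) v{\left(1 \right)} = \left(-149541 - -91534\right) \left(-3 + 1\right) = \left(-149541 + 91534\right) \left(-2\right) = \left(-58007\right) \left(-2\right) = 116014$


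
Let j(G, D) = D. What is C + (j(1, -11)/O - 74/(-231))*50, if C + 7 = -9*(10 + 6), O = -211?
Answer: -6452141/48741 ≈ -132.38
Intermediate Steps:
C = -151 (C = -7 - 9*(10 + 6) = -7 - 9*16 = -7 - 144 = -151)
C + (j(1, -11)/O - 74/(-231))*50 = -151 + (-11/(-211) - 74/(-231))*50 = -151 + (-11*(-1/211) - 74*(-1/231))*50 = -151 + (11/211 + 74/231)*50 = -151 + (18155/48741)*50 = -151 + 907750/48741 = -6452141/48741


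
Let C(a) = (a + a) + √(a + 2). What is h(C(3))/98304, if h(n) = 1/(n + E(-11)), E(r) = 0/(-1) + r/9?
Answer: 129/47316992 - 27*√5/47316992 ≈ 1.4503e-6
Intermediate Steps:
C(a) = √(2 + a) + 2*a (C(a) = 2*a + √(2 + a) = √(2 + a) + 2*a)
E(r) = r/9 (E(r) = 0*(-1) + r*(⅑) = 0 + r/9 = r/9)
h(n) = 1/(-11/9 + n) (h(n) = 1/(n + (⅑)*(-11)) = 1/(n - 11/9) = 1/(-11/9 + n))
h(C(3))/98304 = (9/(-11 + 9*(√(2 + 3) + 2*3)))/98304 = (9/(-11 + 9*(√5 + 6)))*(1/98304) = (9/(-11 + 9*(6 + √5)))*(1/98304) = (9/(-11 + (54 + 9*√5)))*(1/98304) = (9/(43 + 9*√5))*(1/98304) = 3/(32768*(43 + 9*√5))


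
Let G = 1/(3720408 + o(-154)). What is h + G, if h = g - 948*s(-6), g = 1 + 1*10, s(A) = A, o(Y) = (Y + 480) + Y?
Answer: 21203585421/3720580 ≈ 5699.0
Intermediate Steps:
o(Y) = 480 + 2*Y (o(Y) = (480 + Y) + Y = 480 + 2*Y)
g = 11 (g = 1 + 10 = 11)
h = 5699 (h = 11 - 948*(-6) = 11 + 5688 = 5699)
G = 1/3720580 (G = 1/(3720408 + (480 + 2*(-154))) = 1/(3720408 + (480 - 308)) = 1/(3720408 + 172) = 1/3720580 ≈ 2.6878e-7)
h + G = 5699 + 1/3720580 = 21203585421/3720580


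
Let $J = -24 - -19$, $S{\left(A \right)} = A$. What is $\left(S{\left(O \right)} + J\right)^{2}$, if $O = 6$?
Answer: $1$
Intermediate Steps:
$J = -5$ ($J = -24 + 19 = -5$)
$\left(S{\left(O \right)} + J\right)^{2} = \left(6 - 5\right)^{2} = 1^{2} = 1$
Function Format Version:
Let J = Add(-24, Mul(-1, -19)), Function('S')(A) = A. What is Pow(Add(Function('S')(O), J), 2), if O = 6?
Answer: 1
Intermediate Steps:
J = -5 (J = Add(-24, 19) = -5)
Pow(Add(Function('S')(O), J), 2) = Pow(Add(6, -5), 2) = Pow(1, 2) = 1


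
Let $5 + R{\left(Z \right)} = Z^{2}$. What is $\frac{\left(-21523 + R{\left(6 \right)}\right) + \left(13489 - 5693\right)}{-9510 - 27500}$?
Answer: $\frac{6848}{18505} \approx 0.37006$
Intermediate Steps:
$R{\left(Z \right)} = -5 + Z^{2}$
$\frac{\left(-21523 + R{\left(6 \right)}\right) + \left(13489 - 5693\right)}{-9510 - 27500} = \frac{\left(-21523 - \left(5 - 6^{2}\right)\right) + \left(13489 - 5693\right)}{-9510 - 27500} = \frac{\left(-21523 + \left(-5 + 36\right)\right) + \left(13489 - 5693\right)}{-37010} = \left(\left(-21523 + 31\right) + 7796\right) \left(- \frac{1}{37010}\right) = \left(-21492 + 7796\right) \left(- \frac{1}{37010}\right) = \left(-13696\right) \left(- \frac{1}{37010}\right) = \frac{6848}{18505}$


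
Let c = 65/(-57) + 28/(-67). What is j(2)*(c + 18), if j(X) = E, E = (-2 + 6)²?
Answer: 1004656/3819 ≈ 263.07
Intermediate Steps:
E = 16 (E = 4² = 16)
c = -5951/3819 (c = 65*(-1/57) + 28*(-1/67) = -65/57 - 28/67 = -5951/3819 ≈ -1.5583)
j(X) = 16
j(2)*(c + 18) = 16*(-5951/3819 + 18) = 16*(62791/3819) = 1004656/3819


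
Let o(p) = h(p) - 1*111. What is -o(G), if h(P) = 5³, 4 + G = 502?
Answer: -14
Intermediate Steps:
G = 498 (G = -4 + 502 = 498)
h(P) = 125
o(p) = 14 (o(p) = 125 - 1*111 = 125 - 111 = 14)
-o(G) = -1*14 = -14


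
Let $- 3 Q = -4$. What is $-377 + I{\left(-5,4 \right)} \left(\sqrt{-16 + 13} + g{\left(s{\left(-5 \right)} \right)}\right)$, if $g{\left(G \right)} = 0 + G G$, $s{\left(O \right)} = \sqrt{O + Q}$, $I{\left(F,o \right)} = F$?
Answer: $- \frac{1076}{3} - 5 i \sqrt{3} \approx -358.67 - 8.6602 i$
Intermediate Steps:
$Q = \frac{4}{3}$ ($Q = \left(- \frac{1}{3}\right) \left(-4\right) = \frac{4}{3} \approx 1.3333$)
$s{\left(O \right)} = \sqrt{\frac{4}{3} + O}$ ($s{\left(O \right)} = \sqrt{O + \frac{4}{3}} = \sqrt{\frac{4}{3} + O}$)
$g{\left(G \right)} = G^{2}$ ($g{\left(G \right)} = 0 + G^{2} = G^{2}$)
$-377 + I{\left(-5,4 \right)} \left(\sqrt{-16 + 13} + g{\left(s{\left(-5 \right)} \right)}\right) = -377 - 5 \left(\sqrt{-16 + 13} + \left(\frac{\sqrt{12 + 9 \left(-5\right)}}{3}\right)^{2}\right) = -377 - 5 \left(\sqrt{-3} + \left(\frac{\sqrt{12 - 45}}{3}\right)^{2}\right) = -377 - 5 \left(i \sqrt{3} + \left(\frac{\sqrt{-33}}{3}\right)^{2}\right) = -377 - 5 \left(i \sqrt{3} + \left(\frac{i \sqrt{33}}{3}\right)^{2}\right) = -377 - 5 \left(i \sqrt{3} - \frac{11}{3}\right) = -377 - 5 \left(- \frac{11}{3} + i \sqrt{3}\right) = -377 + \left(\frac{55}{3} - 5 i \sqrt{3}\right) = - \frac{1076}{3} - 5 i \sqrt{3}$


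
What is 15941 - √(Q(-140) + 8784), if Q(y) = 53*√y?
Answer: 15941 - √(8784 + 106*I*√35) ≈ 15847.0 - 3.3434*I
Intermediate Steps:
15941 - √(Q(-140) + 8784) = 15941 - √(53*√(-140) + 8784) = 15941 - √(53*(2*I*√35) + 8784) = 15941 - √(106*I*√35 + 8784) = 15941 - √(8784 + 106*I*√35)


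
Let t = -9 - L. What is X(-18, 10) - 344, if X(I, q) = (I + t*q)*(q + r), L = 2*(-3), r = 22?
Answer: -1880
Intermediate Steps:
L = -6
t = -3 (t = -9 - 1*(-6) = -9 + 6 = -3)
X(I, q) = (22 + q)*(I - 3*q) (X(I, q) = (I - 3*q)*(q + 22) = (I - 3*q)*(22 + q) = (22 + q)*(I - 3*q))
X(-18, 10) - 344 = (-66*10 - 3*10² + 22*(-18) - 18*10) - 344 = (-660 - 3*100 - 396 - 180) - 344 = (-660 - 300 - 396 - 180) - 344 = -1536 - 344 = -1880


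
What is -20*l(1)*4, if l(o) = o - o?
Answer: 0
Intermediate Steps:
l(o) = 0
-20*l(1)*4 = -20*0*4 = 0*4 = 0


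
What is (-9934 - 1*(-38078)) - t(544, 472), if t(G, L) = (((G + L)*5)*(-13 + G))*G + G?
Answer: -1467401520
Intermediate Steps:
t(G, L) = G + G*(-13 + G)*(5*G + 5*L) (t(G, L) = ((5*G + 5*L)*(-13 + G))*G + G = ((-13 + G)*(5*G + 5*L))*G + G = G*(-13 + G)*(5*G + 5*L) + G = G + G*(-13 + G)*(5*G + 5*L))
(-9934 - 1*(-38078)) - t(544, 472) = (-9934 - 1*(-38078)) - 544*(1 - 65*544 - 65*472 + 5*544² + 5*544*472) = (-9934 + 38078) - 544*(1 - 35360 - 30680 + 5*295936 + 1283840) = 28144 - 544*(1 - 35360 - 30680 + 1479680 + 1283840) = 28144 - 544*2697481 = 28144 - 1*1467429664 = 28144 - 1467429664 = -1467401520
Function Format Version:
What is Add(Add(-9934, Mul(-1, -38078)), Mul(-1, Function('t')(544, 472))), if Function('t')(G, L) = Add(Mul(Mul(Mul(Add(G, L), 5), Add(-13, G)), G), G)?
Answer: -1467401520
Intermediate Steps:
Function('t')(G, L) = Add(G, Mul(G, Add(-13, G), Add(Mul(5, G), Mul(5, L)))) (Function('t')(G, L) = Add(Mul(Mul(Add(Mul(5, G), Mul(5, L)), Add(-13, G)), G), G) = Add(Mul(Mul(Add(-13, G), Add(Mul(5, G), Mul(5, L))), G), G) = Add(Mul(G, Add(-13, G), Add(Mul(5, G), Mul(5, L))), G) = Add(G, Mul(G, Add(-13, G), Add(Mul(5, G), Mul(5, L)))))
Add(Add(-9934, Mul(-1, -38078)), Mul(-1, Function('t')(544, 472))) = Add(Add(-9934, Mul(-1, -38078)), Mul(-1, Mul(544, Add(1, Mul(-65, 544), Mul(-65, 472), Mul(5, Pow(544, 2)), Mul(5, 544, 472))))) = Add(Add(-9934, 38078), Mul(-1, Mul(544, Add(1, -35360, -30680, Mul(5, 295936), 1283840)))) = Add(28144, Mul(-1, Mul(544, Add(1, -35360, -30680, 1479680, 1283840)))) = Add(28144, Mul(-1, Mul(544, 2697481))) = Add(28144, Mul(-1, 1467429664)) = Add(28144, -1467429664) = -1467401520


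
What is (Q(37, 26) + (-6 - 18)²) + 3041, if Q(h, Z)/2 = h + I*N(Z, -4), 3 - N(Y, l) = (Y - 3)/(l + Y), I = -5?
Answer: 40386/11 ≈ 3671.5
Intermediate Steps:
N(Y, l) = 3 - (-3 + Y)/(Y + l) (N(Y, l) = 3 - (Y - 3)/(l + Y) = 3 - (-3 + Y)/(Y + l))
Q(h, Z) = 2*h - 10*(-9 + 2*Z)/(-4 + Z) (Q(h, Z) = 2*(h - 5*(3 + 2*Z + 3*(-4))/(Z - 4)) = 2*(h - 5*(3 + 2*Z - 12)/(-4 + Z)) = 2*(h - 5*(-9 + 2*Z)/(-4 + Z)) = 2*h - 10*(-9 + 2*Z)/(-4 + Z))
(Q(37, 26) + (-6 - 18)²) + 3041 = (2*(45 - 10*26 + 37*(-4 + 26))/(-4 + 26) + (-6 - 18)²) + 3041 = (2*(45 - 260 + 37*22)/22 + (-24)²) + 3041 = (2*(1/22)*(45 - 260 + 814) + 576) + 3041 = (2*(1/22)*599 + 576) + 3041 = (599/11 + 576) + 3041 = 6935/11 + 3041 = 40386/11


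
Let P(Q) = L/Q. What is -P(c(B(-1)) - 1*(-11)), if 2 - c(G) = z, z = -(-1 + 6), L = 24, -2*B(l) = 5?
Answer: -4/3 ≈ -1.3333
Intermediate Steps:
B(l) = -5/2 (B(l) = -½*5 = -5/2)
z = -5 (z = -1*5 = -5)
c(G) = 7 (c(G) = 2 - 1*(-5) = 2 + 5 = 7)
P(Q) = 24/Q
-P(c(B(-1)) - 1*(-11)) = -24/(7 - 1*(-11)) = -24/(7 + 11) = -24/18 = -1*4/3 = -4/3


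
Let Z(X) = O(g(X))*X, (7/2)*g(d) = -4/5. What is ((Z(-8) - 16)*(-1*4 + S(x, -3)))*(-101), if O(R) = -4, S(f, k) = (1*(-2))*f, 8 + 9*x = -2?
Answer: 25856/9 ≈ 2872.9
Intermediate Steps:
x = -10/9 (x = -8/9 + (⅑)*(-2) = -8/9 - 2/9 = -10/9 ≈ -1.1111)
g(d) = -8/35 (g(d) = 2*(-4/5)/7 = 2*(-4*⅕)/7 = (2/7)*(-⅘) = -8/35)
S(f, k) = -2*f
Z(X) = -4*X
((Z(-8) - 16)*(-1*4 + S(x, -3)))*(-101) = ((-4*(-8) - 16)*(-1*4 - 2*(-10/9)))*(-101) = ((32 - 16)*(-4 + 20/9))*(-101) = (16*(-16/9))*(-101) = -256/9*(-101) = 25856/9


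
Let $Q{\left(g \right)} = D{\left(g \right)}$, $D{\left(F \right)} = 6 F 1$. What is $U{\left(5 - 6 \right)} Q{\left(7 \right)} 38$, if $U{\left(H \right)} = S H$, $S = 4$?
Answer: $-6384$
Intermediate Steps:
$D{\left(F \right)} = 6 F$
$Q{\left(g \right)} = 6 g$
$U{\left(H \right)} = 4 H$
$U{\left(5 - 6 \right)} Q{\left(7 \right)} 38 = 4 \left(5 - 6\right) 6 \cdot 7 \cdot 38 = 4 \left(5 - 6\right) 42 \cdot 38 = 4 \left(-1\right) 42 \cdot 38 = \left(-4\right) 42 \cdot 38 = \left(-168\right) 38 = -6384$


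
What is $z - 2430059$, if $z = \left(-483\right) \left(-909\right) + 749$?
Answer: $-1990263$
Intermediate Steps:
$z = 439796$ ($z = 439047 + 749 = 439796$)
$z - 2430059 = 439796 - 2430059 = -1990263$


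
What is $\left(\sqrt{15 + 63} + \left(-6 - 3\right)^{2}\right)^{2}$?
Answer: $\left(81 + \sqrt{78}\right)^{2} \approx 8069.7$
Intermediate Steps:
$\left(\sqrt{15 + 63} + \left(-6 - 3\right)^{2}\right)^{2} = \left(\sqrt{78} + \left(-9\right)^{2}\right)^{2} = \left(\sqrt{78} + 81\right)^{2} = \left(81 + \sqrt{78}\right)^{2}$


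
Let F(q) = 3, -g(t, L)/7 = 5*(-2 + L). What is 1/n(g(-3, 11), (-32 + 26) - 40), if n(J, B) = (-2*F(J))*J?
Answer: 1/1890 ≈ 0.00052910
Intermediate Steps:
g(t, L) = 70 - 35*L (g(t, L) = -35*(-2 + L) = -7*(-10 + 5*L) = 70 - 35*L)
n(J, B) = -6*J (n(J, B) = (-2*3)*J = -6*J)
1/n(g(-3, 11), (-32 + 26) - 40) = 1/(-6*(70 - 35*11)) = 1/(-6*(70 - 385)) = 1/(-6*(-315)) = 1/1890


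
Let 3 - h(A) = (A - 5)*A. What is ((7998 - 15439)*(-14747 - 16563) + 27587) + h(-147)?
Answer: 232982956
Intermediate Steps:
h(A) = 3 - A*(-5 + A) (h(A) = 3 - (A - 5)*A = 3 - (-5 + A)*A = 3 - A*(-5 + A))
((7998 - 15439)*(-14747 - 16563) + 27587) + h(-147) = ((7998 - 15439)*(-14747 - 16563) + 27587) + (3 - 1*(-147)**2 + 5*(-147)) = (-7441*(-31310) + 27587) + (3 - 1*21609 - 735) = (232977710 + 27587) + (3 - 21609 - 735) = 233005297 - 22341 = 232982956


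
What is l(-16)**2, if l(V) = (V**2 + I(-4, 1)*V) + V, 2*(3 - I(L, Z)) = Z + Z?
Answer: 43264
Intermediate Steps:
I(L, Z) = 3 - Z (I(L, Z) = 3 - (Z + Z)/2 = 3 - Z)
l(V) = V**2 + 3*V (l(V) = (V**2 + (3 - 1*1)*V) + V = (V**2 + (3 - 1)*V) + V = (V**2 + 2*V) + V = V**2 + 3*V)
l(-16)**2 = (-16*(3 - 16))**2 = (-16*(-13))**2 = 208**2 = 43264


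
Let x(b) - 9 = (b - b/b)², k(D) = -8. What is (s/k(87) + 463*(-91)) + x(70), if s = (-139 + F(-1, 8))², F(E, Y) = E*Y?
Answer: -320513/8 ≈ -40064.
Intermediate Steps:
x(b) = 9 + (-1 + b)² (x(b) = 9 + (b - b/b)² = 9 + (b - 1*1)² = 9 + (b - 1)² = 9 + (-1 + b)²)
s = 21609 (s = (-139 - 1*8)² = (-139 - 8)² = (-147)² = 21609)
(s/k(87) + 463*(-91)) + x(70) = (21609/(-8) + 463*(-91)) + (9 + (-1 + 70)²) = (21609*(-⅛) - 42133) + (9 + 69²) = (-21609/8 - 42133) + (9 + 4761) = -358673/8 + 4770 = -320513/8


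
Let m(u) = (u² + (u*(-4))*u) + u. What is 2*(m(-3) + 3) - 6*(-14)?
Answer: 30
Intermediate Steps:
m(u) = u - 3*u² (m(u) = (u² + (-4*u)*u) + u = (u² - 4*u²) + u = -3*u² + u = u - 3*u²)
2*(m(-3) + 3) - 6*(-14) = 2*(-3*(1 - 3*(-3)) + 3) - 6*(-14) = 2*(-3*(1 + 9) + 3) + 84 = 2*(-3*10 + 3) + 84 = 2*(-30 + 3) + 84 = 2*(-27) + 84 = -54 + 84 = 30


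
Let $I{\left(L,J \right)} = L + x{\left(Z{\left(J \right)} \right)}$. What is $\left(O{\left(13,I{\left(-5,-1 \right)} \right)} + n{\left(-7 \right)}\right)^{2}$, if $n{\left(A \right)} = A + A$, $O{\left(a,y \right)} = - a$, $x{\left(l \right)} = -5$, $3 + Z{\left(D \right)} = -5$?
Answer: $729$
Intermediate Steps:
$Z{\left(D \right)} = -8$ ($Z{\left(D \right)} = -3 - 5 = -8$)
$I{\left(L,J \right)} = -5 + L$ ($I{\left(L,J \right)} = L - 5 = -5 + L$)
$n{\left(A \right)} = 2 A$
$\left(O{\left(13,I{\left(-5,-1 \right)} \right)} + n{\left(-7 \right)}\right)^{2} = \left(\left(-1\right) 13 + 2 \left(-7\right)\right)^{2} = \left(-13 - 14\right)^{2} = \left(-27\right)^{2} = 729$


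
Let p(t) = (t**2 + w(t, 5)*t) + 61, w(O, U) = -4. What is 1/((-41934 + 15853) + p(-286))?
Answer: 1/56920 ≈ 1.7569e-5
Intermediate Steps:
p(t) = 61 + t**2 - 4*t (p(t) = (t**2 - 4*t) + 61 = 61 + t**2 - 4*t)
1/((-41934 + 15853) + p(-286)) = 1/((-41934 + 15853) + (61 + (-286)**2 - 4*(-286))) = 1/(-26081 + (61 + 81796 + 1144)) = 1/(-26081 + 83001) = 1/56920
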